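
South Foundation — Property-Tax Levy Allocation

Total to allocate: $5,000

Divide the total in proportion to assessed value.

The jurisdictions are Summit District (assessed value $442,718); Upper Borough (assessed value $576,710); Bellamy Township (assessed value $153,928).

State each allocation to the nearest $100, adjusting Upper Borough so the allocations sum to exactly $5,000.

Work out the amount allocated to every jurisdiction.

Assessed value total: 1,173,356.
Raw shares: Summit District 442,718/1,173,356 × $5,000 = 1,886.55; Upper Borough 576,710/1,173,356 × $5,000 = 2,457.52; Bellamy Township 153,928/1,173,356 × $5,000 = 655.93.
After rounding ($100): Summit District $1,900; Upper Borough $2,500; Bellamy Township $700. Sum = $5,100.
Difference $5,000 − $5,100 = −$100 applied to Upper Borough: Upper Borough becomes $2,400.

Summit District: $1,900; Upper Borough: $2,400; Bellamy Township: $700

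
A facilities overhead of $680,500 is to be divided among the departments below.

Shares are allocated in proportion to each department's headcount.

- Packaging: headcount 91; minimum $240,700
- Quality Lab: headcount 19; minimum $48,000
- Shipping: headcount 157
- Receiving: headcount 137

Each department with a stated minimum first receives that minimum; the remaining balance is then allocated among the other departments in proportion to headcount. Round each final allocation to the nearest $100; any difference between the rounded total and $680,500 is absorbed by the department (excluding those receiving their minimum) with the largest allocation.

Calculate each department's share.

Guaranteed amounts: Packaging $240,700; Quality Lab $48,000. Remaining pool $391,800.
Remaining pool split over remaining headcount 294: Shipping 209,226.53 → $209,200; Receiving 182,573.47 → $182,600.

Packaging: $240,700 · Quality Lab: $48,000 · Shipping: $209,200 · Receiving: $182,600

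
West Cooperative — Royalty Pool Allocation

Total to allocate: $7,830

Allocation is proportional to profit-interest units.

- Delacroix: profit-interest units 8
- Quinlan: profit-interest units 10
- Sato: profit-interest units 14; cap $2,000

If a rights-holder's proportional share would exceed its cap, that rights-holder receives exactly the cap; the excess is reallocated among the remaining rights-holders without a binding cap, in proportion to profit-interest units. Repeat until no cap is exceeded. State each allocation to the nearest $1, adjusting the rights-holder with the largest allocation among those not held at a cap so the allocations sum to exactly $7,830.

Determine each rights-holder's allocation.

Delacroix: $2,591; Quinlan: $3,239; Sato: $2,000

Total profit-interest units = 32.
Pro-rata shares before constraints: Delacroix 1,957.50; Quinlan 2,446.88; Sato 3,425.62.
Cap binds for Sato ($2,000); residual $5,830 reallocated over remaining profit-interest units 18.
Remaining shares: Delacroix 2,591.11 → $2,591; Quinlan 3,238.89 → $3,239.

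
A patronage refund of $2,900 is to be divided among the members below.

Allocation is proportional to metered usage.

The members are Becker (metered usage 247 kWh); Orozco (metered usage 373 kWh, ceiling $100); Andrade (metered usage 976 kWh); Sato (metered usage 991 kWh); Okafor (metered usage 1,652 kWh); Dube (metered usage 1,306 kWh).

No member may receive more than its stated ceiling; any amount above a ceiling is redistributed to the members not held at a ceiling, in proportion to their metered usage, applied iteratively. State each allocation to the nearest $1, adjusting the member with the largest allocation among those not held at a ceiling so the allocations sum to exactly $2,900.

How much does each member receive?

Becker: $134 | Orozco: $100 | Andrade: $528 | Sato: $537 | Okafor: $894 | Dube: $707

Sum of metered usage: 5,545.
Proportional shares (ignoring caps): Becker 129.18; Orozco 195.08; Andrade 510.44; Sato 518.29; Okafor 863.99; Dube 683.03.
Capped: Orozco ($100); balance $2,800 reallocated over remaining metered usage 5,172.
Redistributed shares: Becker 133.72 → $134; Andrade 528.38 → $528; Sato 536.504 → $537; Okafor 894.35 → $894; Dube 707.04 → $707.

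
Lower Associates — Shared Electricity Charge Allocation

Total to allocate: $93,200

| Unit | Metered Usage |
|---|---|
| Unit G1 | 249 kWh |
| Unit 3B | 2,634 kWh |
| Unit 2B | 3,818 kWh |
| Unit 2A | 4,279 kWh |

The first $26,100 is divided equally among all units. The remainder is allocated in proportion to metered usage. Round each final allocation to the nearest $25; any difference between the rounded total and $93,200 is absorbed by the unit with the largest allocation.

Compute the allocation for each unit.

$26,100 shared equally gives $6,525 per unit.
Remainder $67,100 by metered usage (total 10,980): Unit G1 1,521.67 → $1,525; Unit 3B 16,096.67 → $16,100; Unit 2B 23,332.22 → $23,325; Unit 2A 26,149.44 → $26,150.
Totals: Unit G1 $6,525 + $1,525 = $8,050; Unit 3B $6,525 + $16,100 = $22,625; Unit 2B $6,525 + $23,325 = $29,850; Unit 2A $6,525 + $26,150 = $32,675.

Unit G1: $8,050 · Unit 3B: $22,625 · Unit 2B: $29,850 · Unit 2A: $32,675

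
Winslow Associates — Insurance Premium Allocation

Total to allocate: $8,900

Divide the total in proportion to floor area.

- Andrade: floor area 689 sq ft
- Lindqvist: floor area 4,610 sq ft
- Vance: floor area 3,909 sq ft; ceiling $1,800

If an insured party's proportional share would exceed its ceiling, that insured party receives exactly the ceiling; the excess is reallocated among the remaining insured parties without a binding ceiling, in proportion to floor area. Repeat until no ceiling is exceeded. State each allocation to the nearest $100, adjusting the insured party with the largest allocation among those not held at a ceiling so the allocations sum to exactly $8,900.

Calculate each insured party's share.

Sum of floor area: 9,208.
Unconstrained shares: Andrade 665.95; Lindqvist 4,455.80; Vance 3,778.25.
Capped: Vance ($1,800); remaining pool $7,100 reallocated over remaining floor area 5,299.
Shares after redistribution: Andrade 923.17 → $900; Lindqvist 6,176.83 → $6,200.

Andrade: $900 · Lindqvist: $6,200 · Vance: $1,800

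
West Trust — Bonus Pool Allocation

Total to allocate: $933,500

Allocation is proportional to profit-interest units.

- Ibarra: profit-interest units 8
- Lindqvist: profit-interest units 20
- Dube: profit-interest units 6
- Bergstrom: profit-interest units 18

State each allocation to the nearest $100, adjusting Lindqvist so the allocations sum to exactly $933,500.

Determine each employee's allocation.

Total profit-interest units = 52.
Proportional shares: Ibarra 8/52 × $933,500 = 143,615.38; Lindqvist 20/52 × $933,500 = 359,038.46; Dube 6/52 × $933,500 = 107,711.54; Bergstrom 18/52 × $933,500 = 323,134.62.
Rounded to nearest $100: Ibarra $143,600; Lindqvist $359,000; Dube $107,700; Bergstrom $323,100. Sum = $933,400.
Difference $933,500 − $933,400 = +$100 applied to Lindqvist: Lindqvist becomes $359,100.

Ibarra: $143,600 | Lindqvist: $359,100 | Dube: $107,700 | Bergstrom: $323,100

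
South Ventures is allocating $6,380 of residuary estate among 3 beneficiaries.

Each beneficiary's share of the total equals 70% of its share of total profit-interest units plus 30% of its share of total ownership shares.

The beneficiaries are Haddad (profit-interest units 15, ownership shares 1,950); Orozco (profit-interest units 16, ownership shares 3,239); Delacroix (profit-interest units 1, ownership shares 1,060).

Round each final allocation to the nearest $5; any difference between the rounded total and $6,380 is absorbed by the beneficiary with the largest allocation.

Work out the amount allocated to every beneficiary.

Haddad: $2,690 · Orozco: $3,225 · Delacroix: $465

Profit-interest units total 32; ownership shares total 6,249.
Composite weights (70% profit-interest units + 30% ownership shares): Haddad 0.4217; Orozco 0.5055; Delacroix 0.0728.
Unrounded shares: Haddad 2,690.70; Orozco 3,225.07; Delacroix 464.23.
After rounding ($5): Haddad $2,690; Orozco $3,225; Delacroix $465. Sum = $6,380.
Rounded total matches; no reconciliation needed.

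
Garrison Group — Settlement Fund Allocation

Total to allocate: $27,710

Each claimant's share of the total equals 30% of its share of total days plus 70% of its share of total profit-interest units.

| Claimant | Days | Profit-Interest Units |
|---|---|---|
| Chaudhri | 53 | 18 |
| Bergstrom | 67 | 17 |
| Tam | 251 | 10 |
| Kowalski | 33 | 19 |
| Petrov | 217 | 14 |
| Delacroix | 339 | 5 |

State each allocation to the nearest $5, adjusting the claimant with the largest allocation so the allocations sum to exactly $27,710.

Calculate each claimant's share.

Days total 960; profit-interest units total 83.
Blended shares (30% days + 70% profit-interest units): Chaudhri 0.1684; Bergstrom 0.1643; Tam 0.1628; Kowalski 0.1706; Petrov 0.1859; Delacroix 0.1481.
Proportional shares: Chaudhri 4,665.53; Bergstrom 4,553.06; Tam 4,510.49; Kowalski 4,726.04; Petrov 5,150.87; Delacroix 4,104.02.
Rounded to nearest $5: Chaudhri $4,665; Bergstrom $4,555; Tam $4,510; Kowalski $4,725; Petrov $5,150; Delacroix $4,105. Sum = $27,710.
Sum already equals the total — no adjustment.

Chaudhri: $4,665 | Bergstrom: $4,555 | Tam: $4,510 | Kowalski: $4,725 | Petrov: $5,150 | Delacroix: $4,105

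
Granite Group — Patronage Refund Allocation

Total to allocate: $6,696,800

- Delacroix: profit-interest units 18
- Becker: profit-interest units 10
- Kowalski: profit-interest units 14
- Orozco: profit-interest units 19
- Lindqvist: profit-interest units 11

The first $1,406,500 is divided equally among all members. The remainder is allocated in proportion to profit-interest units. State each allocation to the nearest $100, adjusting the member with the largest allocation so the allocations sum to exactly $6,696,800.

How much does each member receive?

Delacroix: $1,603,900 | Becker: $1,016,100 | Kowalski: $1,310,000 | Orozco: $1,677,300 | Lindqvist: $1,089,500

Equal tier: $1,406,500 ÷ 5 = $281,300 apiece.
Remainder $5,290,300 by profit-interest units (total 72): Delacroix 1,322,575.00 → $1,322,600; Becker 734,763.89 → $734,800; Kowalski 1,028,669.44 → $1,028,700; Orozco 1,396,051.39 → $1,396,100; Lindqvist 808,240.28 → $808,200.
Rounding difference −$100 on remainder applied to Orozco.
Totals: Delacroix $281,300 + $1,322,600 = $1,603,900; Becker $281,300 + $734,800 = $1,016,100; Kowalski $281,300 + $1,028,700 = $1,310,000; Orozco $281,300 + $1,396,000 = $1,677,300; Lindqvist $281,300 + $808,200 = $1,089,500.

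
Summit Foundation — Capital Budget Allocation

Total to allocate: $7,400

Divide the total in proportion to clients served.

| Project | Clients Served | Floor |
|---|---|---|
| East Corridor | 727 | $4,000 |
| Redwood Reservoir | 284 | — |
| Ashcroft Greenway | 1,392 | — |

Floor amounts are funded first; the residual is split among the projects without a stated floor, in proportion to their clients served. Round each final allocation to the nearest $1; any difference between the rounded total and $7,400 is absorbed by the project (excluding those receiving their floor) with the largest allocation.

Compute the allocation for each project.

East Corridor: $4,000 | Redwood Reservoir: $576 | Ashcroft Greenway: $2,824

Guaranteed amounts: East Corridor $4,000. Residual $3,400.
Residual split over remaining clients served 1,676: Redwood Reservoir 576.13 → $576; Ashcroft Greenway 2,823.87 → $2,824.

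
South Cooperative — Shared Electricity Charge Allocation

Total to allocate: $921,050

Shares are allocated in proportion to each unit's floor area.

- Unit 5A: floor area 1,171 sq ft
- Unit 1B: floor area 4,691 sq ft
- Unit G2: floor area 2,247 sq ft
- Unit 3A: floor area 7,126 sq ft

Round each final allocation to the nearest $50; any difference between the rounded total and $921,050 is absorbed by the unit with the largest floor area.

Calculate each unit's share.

Combined floor area = 1,171 + 4,691 + 2,247 + 7,126 = 15,235.
Unrounded shares: Unit 5A 70,794.19; Unit 1B 283,599.97; Unit G2 135,845.05; Unit 3A 430,810.78.
After rounding ($50): Unit 5A $70,800; Unit 1B $283,600; Unit G2 $135,850; Unit 3A $430,800. Sum = $921,050.
Sum already equals the total — no adjustment.

Unit 5A: $70,800 · Unit 1B: $283,600 · Unit G2: $135,850 · Unit 3A: $430,800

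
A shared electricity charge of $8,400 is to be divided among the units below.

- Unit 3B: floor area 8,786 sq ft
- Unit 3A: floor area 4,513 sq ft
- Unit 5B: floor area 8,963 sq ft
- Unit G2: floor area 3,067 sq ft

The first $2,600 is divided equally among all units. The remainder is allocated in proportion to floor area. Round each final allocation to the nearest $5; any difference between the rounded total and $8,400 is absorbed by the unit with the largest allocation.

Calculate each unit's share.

Unit 3B: $2,660; Unit 3A: $1,685; Unit 5B: $2,705; Unit G2: $1,350

Equal tier: $2,600 ÷ 4 = $650 apiece.
Remainder $5,800 by floor area (total 25,329): Unit 3B 2,011.88 → $2,010; Unit 3A 1,033.42 → $1,035; Unit 5B 2,052.41 → $2,050; Unit G2 702.30 → $700.
Rounding difference +$5 on remainder applied to Unit 5B.
Totals: Unit 3B $650 + $2,010 = $2,660; Unit 3A $650 + $1,035 = $1,685; Unit 5B $650 + $2,055 = $2,705; Unit G2 $650 + $700 = $1,350.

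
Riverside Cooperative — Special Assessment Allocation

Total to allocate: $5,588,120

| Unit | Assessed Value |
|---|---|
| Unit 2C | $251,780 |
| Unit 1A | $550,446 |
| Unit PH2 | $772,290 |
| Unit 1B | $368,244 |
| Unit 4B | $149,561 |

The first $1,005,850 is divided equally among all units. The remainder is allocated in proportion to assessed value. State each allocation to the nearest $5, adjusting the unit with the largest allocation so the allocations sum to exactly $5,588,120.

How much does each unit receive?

Unit 2C: $752,580 | Unit 1A: $1,406,670 | Unit PH2: $1,892,515 | Unit 1B: $1,007,640 | Unit 4B: $528,715

First tranche $1,005,850 split equally: $201,170 each.
Remainder $4,582,270 by assessed value (total 2,092,321): Unit 2C 551,408.67 → $551,410; Unit 1A 1,205,499.63 → $1,205,500; Unit PH2 1,691,347.22 → $1,691,345; Unit 1B 806,469.67 → $806,470; Unit 4B 327,544.81 → $327,545.
Totals: Unit 2C $201,170 + $551,410 = $752,580; Unit 1A $201,170 + $1,205,500 = $1,406,670; Unit PH2 $201,170 + $1,691,345 = $1,892,515; Unit 1B $201,170 + $806,470 = $1,007,640; Unit 4B $201,170 + $327,545 = $528,715.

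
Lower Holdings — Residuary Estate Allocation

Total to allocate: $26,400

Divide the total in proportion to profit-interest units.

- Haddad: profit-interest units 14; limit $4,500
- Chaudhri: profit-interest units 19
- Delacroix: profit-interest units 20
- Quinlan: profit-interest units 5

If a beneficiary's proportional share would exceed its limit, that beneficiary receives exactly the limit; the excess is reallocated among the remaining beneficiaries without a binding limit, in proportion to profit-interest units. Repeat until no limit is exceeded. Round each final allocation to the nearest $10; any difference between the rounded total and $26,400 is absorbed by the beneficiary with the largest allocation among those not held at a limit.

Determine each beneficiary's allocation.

Haddad: $4,500 | Chaudhri: $9,460 | Delacroix: $9,950 | Quinlan: $2,490

Total profit-interest units = 58.
Pro-rata shares before constraints: Haddad 6,372.41; Chaudhri 8,648.28; Delacroix 9,103.45; Quinlan 2,275.86.
Capped: Haddad ($4,500); remaining pool $21,900 reallocated over remaining profit-interest units 44.
Redistributed shares: Chaudhri 9,456.82 → $9,460; Delacroix 9,954.55 → $9,950; Quinlan 2,488.64 → $2,490.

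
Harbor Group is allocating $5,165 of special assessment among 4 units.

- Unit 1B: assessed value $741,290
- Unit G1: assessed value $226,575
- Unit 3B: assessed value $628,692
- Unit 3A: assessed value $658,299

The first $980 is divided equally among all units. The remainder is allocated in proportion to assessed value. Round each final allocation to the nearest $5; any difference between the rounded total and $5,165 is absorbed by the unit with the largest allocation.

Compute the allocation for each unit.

Unit 1B: $1,625; Unit G1: $665; Unit 3B: $1,410; Unit 3A: $1,465

$980 shared equally gives $245 per unit.
Remainder $4,185 by assessed value (total 2,254,856): Unit 1B 1,375.83 → $1,375; Unit G1 420.52 → $420; Unit 3B 1,166.85 → $1,165; Unit 3A 1,221.80 → $1,220.
Rounding difference +$5 on remainder applied to Unit 1B.
Totals: Unit 1B $245 + $1,380 = $1,625; Unit G1 $245 + $420 = $665; Unit 3B $245 + $1,165 = $1,410; Unit 3A $245 + $1,220 = $1,465.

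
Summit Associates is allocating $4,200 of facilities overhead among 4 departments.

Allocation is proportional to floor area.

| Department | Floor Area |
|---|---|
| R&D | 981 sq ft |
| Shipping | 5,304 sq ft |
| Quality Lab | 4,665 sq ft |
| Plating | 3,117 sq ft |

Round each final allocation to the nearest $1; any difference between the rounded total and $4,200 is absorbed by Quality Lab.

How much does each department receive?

R&D: $293 | Shipping: $1,584 | Quality Lab: $1,392 | Plating: $931

Floor area total: 14,067.
Raw shares: R&D 981/14,067 × $4,200 = 292.90; Shipping 5,304/14,067 × $4,200 = 1,583.62; Quality Lab 4,665/14,067 × $4,200 = 1,392.83; Plating 3,117/14,067 × $4,200 = 930.65.
At nearest $1: R&D $293; Shipping $1,584; Quality Lab $1,393; Plating $931. Sum = $4,201.
Difference $4,200 − $4,201 = −$1 applied to Quality Lab: Quality Lab becomes $1,392.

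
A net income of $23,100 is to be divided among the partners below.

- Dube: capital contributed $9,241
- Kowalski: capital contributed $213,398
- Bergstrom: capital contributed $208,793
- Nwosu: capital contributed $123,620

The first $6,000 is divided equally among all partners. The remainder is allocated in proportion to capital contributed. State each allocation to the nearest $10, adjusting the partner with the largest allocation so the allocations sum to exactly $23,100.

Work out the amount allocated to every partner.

Dube: $1,780 | Kowalski: $8,080 | Bergstrom: $7,930 | Nwosu: $5,310

$6,000 shared equally gives $1,500 per partner.
Remainder $17,100 by capital contributed (total 555,052): Dube 284.70 → $280; Kowalski 6,574.35 → $6,570; Bergstrom 6,432.48 → $6,430; Nwosu 3,808.48 → $3,810.
Rounding difference +$10 on remainder applied to Kowalski.
Totals: Dube $1,500 + $280 = $1,780; Kowalski $1,500 + $6,580 = $8,080; Bergstrom $1,500 + $6,430 = $7,930; Nwosu $1,500 + $3,810 = $5,310.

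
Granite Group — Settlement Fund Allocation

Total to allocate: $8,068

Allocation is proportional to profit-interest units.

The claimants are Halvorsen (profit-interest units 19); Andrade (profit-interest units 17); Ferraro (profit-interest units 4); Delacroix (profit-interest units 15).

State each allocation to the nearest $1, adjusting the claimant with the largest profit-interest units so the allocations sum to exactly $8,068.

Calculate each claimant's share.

Halvorsen: $2,787 | Andrade: $2,494 | Ferraro: $587 | Delacroix: $2,200

Profit-interest units total: 19 + 17 + 4 + 15 = 55.
Pro-rata amounts: Halvorsen 2,787.13; Andrade 2,493.75; Ferraro 586.76; Delacroix 2,200.36.
At nearest $1: Halvorsen $2,787; Andrade $2,494; Ferraro $587; Delacroix $2,200. Sum = $8,068.
Sum already equals the total — no adjustment.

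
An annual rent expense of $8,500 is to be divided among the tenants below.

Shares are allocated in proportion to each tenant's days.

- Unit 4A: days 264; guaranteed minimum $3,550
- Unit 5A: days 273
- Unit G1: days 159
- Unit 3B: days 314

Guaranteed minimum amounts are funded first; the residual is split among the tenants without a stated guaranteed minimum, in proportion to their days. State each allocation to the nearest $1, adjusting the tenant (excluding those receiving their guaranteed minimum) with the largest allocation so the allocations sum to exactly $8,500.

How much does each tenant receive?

Unit 4A: $3,550; Unit 5A: $1,811; Unit G1: $1,055; Unit 3B: $2,084

Guaranteed amounts: Unit 4A $3,550. Remaining pool $4,950.
Remaining pool split over remaining days 746: Unit 5A 1,811.46 → $1,811; Unit G1 1,055.03 → $1,055; Unit 3B 2,083.51 → $2,084.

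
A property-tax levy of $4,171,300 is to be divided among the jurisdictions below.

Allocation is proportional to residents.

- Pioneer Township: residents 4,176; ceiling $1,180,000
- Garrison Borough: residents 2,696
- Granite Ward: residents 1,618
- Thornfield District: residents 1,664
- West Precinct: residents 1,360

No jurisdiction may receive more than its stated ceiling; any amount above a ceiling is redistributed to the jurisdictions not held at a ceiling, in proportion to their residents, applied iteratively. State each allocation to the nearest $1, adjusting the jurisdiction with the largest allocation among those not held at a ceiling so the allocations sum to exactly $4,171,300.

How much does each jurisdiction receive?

Combined residents = 11,514.
Proportional shares (ignoring caps): Pioneer Township 1,512,884.21; Garrison Borough 976,708.77; Granite Ward 586,170.18; Thornfield District 602,835.09; West Precinct 492,701.75.
Capped: Pioneer Township ($1,180,000); balance $2,991,300 reallocated over remaining residents 7,338.
Redistributed shares: Garrison Borough 1,099,011.28 → $1,099,011; Granite Ward 659,569.83 → $659,570; Thornfield District 678,321.504 → $678,322; West Precinct 554,397.38 → $554,397.

Pioneer Township: $1,180,000; Garrison Borough: $1,099,011; Granite Ward: $659,570; Thornfield District: $678,322; West Precinct: $554,397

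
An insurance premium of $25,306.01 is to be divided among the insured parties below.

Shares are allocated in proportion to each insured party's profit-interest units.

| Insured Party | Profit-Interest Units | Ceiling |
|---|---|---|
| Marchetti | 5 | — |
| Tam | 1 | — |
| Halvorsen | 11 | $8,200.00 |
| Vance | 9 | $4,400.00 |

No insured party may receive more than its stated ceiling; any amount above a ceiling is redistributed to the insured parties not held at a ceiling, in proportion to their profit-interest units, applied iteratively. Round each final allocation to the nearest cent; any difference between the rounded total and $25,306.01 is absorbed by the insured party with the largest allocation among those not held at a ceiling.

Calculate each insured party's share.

Marchetti: $10,588.34; Tam: $2,117.67; Halvorsen: $8,200.00; Vance: $4,400.00

Total profit-interest units = 26.
Unconstrained shares: Marchetti 4,866.5404; Tam 973.3081; Halvorsen 10,706.3888; Vance 8,759.7727.
Capped: Halvorsen ($8,200.00), Vance ($4,400.00); remaining pool $12,706.01 reallocated over remaining profit-interest units 6.
Shares after redistribution: Marchetti 10,588.3417 → $10,588.34; Tam 2,117.6683 → $2,117.67.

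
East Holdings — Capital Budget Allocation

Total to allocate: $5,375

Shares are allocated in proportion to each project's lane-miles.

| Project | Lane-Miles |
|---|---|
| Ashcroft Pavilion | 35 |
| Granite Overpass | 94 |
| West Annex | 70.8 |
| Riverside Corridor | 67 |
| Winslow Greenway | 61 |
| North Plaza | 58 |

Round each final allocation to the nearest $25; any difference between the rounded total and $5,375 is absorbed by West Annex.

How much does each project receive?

Combined lane-miles = 385.8.
Raw shares: Ashcroft Pavilion 35/385.8 × $5,375 = 487.62; Granite Overpass 94/385.8 × $5,375 = 1,309.62; West Annex 70.8/385.8 × $5,375 = 986.39; Riverside Corridor 67/385.8 × $5,375 = 933.45; Winslow Greenway 61/385.8 × $5,375 = 849.86; North Plaza 58/385.8 × $5,375 = 808.06.
Rounded to nearest $25: Ashcroft Pavilion $500; Granite Overpass $1,300; West Annex $975; Riverside Corridor $925; Winslow Greenway $850; North Plaza $800. Sum = $5,350.
Difference $5,375 − $5,350 = +$25 applied to West Annex: West Annex becomes $1,000.

Ashcroft Pavilion: $500; Granite Overpass: $1,300; West Annex: $1,000; Riverside Corridor: $925; Winslow Greenway: $850; North Plaza: $800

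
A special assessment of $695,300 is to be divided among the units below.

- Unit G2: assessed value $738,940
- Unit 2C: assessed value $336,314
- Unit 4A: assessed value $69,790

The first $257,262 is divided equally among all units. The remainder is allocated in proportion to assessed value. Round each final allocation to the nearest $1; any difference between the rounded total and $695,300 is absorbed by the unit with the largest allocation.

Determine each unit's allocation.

Unit G2: $368,437 · Unit 2C: $214,411 · Unit 4A: $112,452

Equal tier: $257,262 ÷ 3 = $85,754 apiece.
Remainder $438,038 by assessed value (total 1,145,044): Unit G2 282,682.41 → $282,682; Unit 2C 128,657.34 → $128,657; Unit 4A 26,698.25 → $26,698.
Rounding difference +$1 on remainder applied to Unit G2.
Totals: Unit G2 $85,754 + $282,683 = $368,437; Unit 2C $85,754 + $128,657 = $214,411; Unit 4A $85,754 + $26,698 = $112,452.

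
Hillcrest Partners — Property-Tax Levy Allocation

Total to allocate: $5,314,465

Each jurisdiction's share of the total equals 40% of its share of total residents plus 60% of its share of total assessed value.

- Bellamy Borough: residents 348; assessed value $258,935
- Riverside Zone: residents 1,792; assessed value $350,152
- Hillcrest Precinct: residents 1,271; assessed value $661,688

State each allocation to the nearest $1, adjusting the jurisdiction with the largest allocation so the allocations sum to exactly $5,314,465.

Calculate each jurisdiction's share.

Bellamy Borough: $866,609 | Riverside Zone: $1,995,416 | Hillcrest Precinct: $2,452,440

Totals — residents 3,411, assessed value 1,270,775.
Composite weights (40% residents + 60% assessed value): Bellamy Borough 0.1631; Riverside Zone 0.3755; Hillcrest Precinct 0.4615.
Unrounded shares: Bellamy Borough 866,608.75; Riverside Zone 1,995,416.37; Hillcrest Precinct 2,452,439.89.
At nearest $1: Bellamy Borough $866,609; Riverside Zone $1,995,416; Hillcrest Precinct $2,452,440. Sum = $5,314,465.
No rounding difference to absorb.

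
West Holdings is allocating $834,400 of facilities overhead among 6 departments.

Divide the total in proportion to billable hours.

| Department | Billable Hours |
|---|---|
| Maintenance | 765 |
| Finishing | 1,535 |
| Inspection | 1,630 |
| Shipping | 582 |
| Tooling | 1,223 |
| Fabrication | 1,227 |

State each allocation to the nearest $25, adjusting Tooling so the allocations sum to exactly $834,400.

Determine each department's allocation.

Combined billable hours = 6,962.
Pro-rata amounts: Maintenance 765/6,962 × $834,400 = 91,685.72; Finishing 1,535/6,962 × $834,400 = 183,970.70; Inspection 1,630/6,962 × $834,400 = 195,356.51; Shipping 582/6,962 × $834,400 = 69,753.06; Tooling 1,223/6,962 × $834,400 = 146,577.31; Fabrication 1,227/6,962 × $834,400 = 147,056.71.
After rounding ($25): Maintenance $91,675; Finishing $183,975; Inspection $195,350; Shipping $69,750; Tooling $146,575; Fabrication $147,050. Sum = $834,375.
Difference $834,400 − $834,375 = +$25 applied to Tooling: Tooling becomes $146,600.

Maintenance: $91,675; Finishing: $183,975; Inspection: $195,350; Shipping: $69,750; Tooling: $146,600; Fabrication: $147,050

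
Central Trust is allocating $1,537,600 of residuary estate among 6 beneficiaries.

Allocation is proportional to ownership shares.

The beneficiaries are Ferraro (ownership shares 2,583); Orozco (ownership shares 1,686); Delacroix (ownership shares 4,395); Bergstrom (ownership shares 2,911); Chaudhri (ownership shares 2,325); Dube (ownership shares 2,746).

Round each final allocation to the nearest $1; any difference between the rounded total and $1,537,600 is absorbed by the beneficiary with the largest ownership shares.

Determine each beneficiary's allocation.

Combined ownership shares = 16,646.
Pro-rata amounts: Ferraro 2,583/16,646 × $1,537,600 = 238,593.10; Orozco 1,686/16,646 × $1,537,600 = 155,736.73; Delacroix 4,395/16,646 × $1,537,600 = 405,968.52; Bergstrom 2,911/16,646 × $1,537,600 = 268,890.64; Chaudhri 2,325/16,646 × $1,537,600 = 214,761.504; Dube 2,746/16,646 × $1,537,600 = 253,649.501.
Rounded to nearest $1: Ferraro $238,593; Orozco $155,737; Delacroix $405,969; Bergstrom $268,891; Chaudhri $214,762; Dube $253,650. Sum = $1,537,602.
Difference $1,537,600 − $1,537,602 = −$2 applied to largest ownership shares (Delacroix): Delacroix becomes $405,967.

Ferraro: $238,593 · Orozco: $155,737 · Delacroix: $405,967 · Bergstrom: $268,891 · Chaudhri: $214,762 · Dube: $253,650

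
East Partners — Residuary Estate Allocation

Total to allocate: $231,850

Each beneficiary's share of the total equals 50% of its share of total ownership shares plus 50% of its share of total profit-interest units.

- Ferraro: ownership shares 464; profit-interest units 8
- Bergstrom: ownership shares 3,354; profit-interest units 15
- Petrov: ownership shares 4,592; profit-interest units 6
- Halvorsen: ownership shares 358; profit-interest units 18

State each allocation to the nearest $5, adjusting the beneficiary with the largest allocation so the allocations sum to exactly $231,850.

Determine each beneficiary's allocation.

Ferraro: $25,865; Bergstrom: $81,345; Petrov: $75,510; Halvorsen: $49,130

Ownership shares total 8,768; profit-interest units total 47.
Composite weights (50% ownership shares + 50% profit-interest units): Ferraro 0.1116; Bergstrom 0.3508; Petrov 0.3257; Halvorsen 0.2119.
Pro-rata amounts: Ferraro 25,866.63; Bergstrom 81,341.83; Petrov 75,511.48; Halvorsen 49,130.06.
At nearest $5: Ferraro $25,865; Bergstrom $81,340; Petrov $75,510; Halvorsen $49,130. Sum = $231,845.
Difference $231,850 − $231,845 = +$5 applied to largest allocation (Bergstrom): Bergstrom becomes $81,345.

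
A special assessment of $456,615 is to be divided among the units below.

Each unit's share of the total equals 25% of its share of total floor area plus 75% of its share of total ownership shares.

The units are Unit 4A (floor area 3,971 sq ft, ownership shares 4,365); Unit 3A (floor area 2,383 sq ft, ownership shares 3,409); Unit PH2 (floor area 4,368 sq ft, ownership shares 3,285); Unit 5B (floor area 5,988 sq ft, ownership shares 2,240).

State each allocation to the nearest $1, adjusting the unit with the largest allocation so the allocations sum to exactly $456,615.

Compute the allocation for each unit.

Unit 4A: $139,530 | Unit 3A: $104,064 | Unit PH2: $114,432 | Unit 5B: $98,589

Floor area total 16,710; ownership shares total 13,299.
Combined weights (25% floor area + 75% ownership shares): Unit 4A 0.3056; Unit 3A 0.2279; Unit PH2 0.2506; Unit 5B 0.2159.
Pro-rata amounts: Unit 4A 139,530.43; Unit 3A 104,064.20; Unit PH2 114,431.55; Unit 5B 98,588.82.
After rounding ($1): Unit 4A $139,530; Unit 3A $104,064; Unit PH2 $114,432; Unit 5B $98,589. Sum = $456,615.
Sum already equals the total — no adjustment.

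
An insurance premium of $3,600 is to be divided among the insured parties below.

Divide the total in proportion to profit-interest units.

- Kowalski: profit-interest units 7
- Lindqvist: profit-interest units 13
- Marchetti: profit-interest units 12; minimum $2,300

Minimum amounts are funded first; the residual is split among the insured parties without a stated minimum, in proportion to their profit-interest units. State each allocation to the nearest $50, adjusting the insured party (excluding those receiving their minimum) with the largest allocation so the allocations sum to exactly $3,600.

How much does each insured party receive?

Fund the minimums — Marchetti $2,300. Balance $1,300.
Balance split over remaining profit-interest units 20: Kowalski 455.00 → $450; Lindqvist 845.00 → $850.

Kowalski: $450 · Lindqvist: $850 · Marchetti: $2,300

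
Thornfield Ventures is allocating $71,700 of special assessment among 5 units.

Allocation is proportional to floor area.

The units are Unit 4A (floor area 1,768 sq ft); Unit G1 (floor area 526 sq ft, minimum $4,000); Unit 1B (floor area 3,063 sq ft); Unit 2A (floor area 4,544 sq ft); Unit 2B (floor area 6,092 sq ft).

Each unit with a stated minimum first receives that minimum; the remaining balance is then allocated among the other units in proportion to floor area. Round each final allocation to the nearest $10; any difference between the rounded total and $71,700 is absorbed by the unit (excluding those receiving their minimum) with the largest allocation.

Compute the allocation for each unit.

Fund the minimums — Unit G1 $4,000. Residual $67,700.
Residual split over remaining floor area 15,467: Unit 4A 7,738.64 → $7,740; Unit 1B 13,406.94 → $13,410; Unit 2A 19,889.36 → $19,890; Unit 2B 26,665.05 → $26,670.
Rounding difference −$10 applied to Unit 2B → $26,660.

Unit 4A: $7,740 · Unit G1: $4,000 · Unit 1B: $13,410 · Unit 2A: $19,890 · Unit 2B: $26,660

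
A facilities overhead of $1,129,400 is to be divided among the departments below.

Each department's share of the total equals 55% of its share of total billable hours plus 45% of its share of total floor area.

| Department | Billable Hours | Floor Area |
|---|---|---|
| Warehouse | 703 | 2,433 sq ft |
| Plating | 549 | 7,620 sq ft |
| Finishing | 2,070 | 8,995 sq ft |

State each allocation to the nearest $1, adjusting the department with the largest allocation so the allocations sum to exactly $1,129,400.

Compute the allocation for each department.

Billable hours total 3,322; floor area total 19,048.
Composite weights (55% billable hours + 45% floor area): Warehouse 0.1739; Plating 0.2709; Finishing 0.5552.
Proportional shares: Warehouse 196,367.88; Plating 305,969.07; Finishing 627,063.05.
After rounding ($1): Warehouse $196,368; Plating $305,969; Finishing $627,063. Sum = $1,129,400.
Sum already equals the total — no adjustment.

Warehouse: $196,368 | Plating: $305,969 | Finishing: $627,063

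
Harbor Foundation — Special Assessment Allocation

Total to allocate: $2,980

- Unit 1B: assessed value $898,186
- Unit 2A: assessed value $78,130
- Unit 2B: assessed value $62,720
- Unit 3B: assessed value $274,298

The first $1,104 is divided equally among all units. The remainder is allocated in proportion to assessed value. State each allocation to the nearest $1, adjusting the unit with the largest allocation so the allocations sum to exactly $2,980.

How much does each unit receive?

$1,104 shared equally gives $276 per unit.
Remainder $1,876 by assessed value (total 1,313,334): Unit 1B 1,282.99 → $1,283; Unit 2A 111.60 → $112; Unit 2B 89.59 → $90; Unit 3B 391.81 → $392.
Rounding difference −$1 on remainder applied to Unit 1B.
Totals: Unit 1B $276 + $1,282 = $1,558; Unit 2A $276 + $112 = $388; Unit 2B $276 + $90 = $366; Unit 3B $276 + $392 = $668.

Unit 1B: $1,558 · Unit 2A: $388 · Unit 2B: $366 · Unit 3B: $668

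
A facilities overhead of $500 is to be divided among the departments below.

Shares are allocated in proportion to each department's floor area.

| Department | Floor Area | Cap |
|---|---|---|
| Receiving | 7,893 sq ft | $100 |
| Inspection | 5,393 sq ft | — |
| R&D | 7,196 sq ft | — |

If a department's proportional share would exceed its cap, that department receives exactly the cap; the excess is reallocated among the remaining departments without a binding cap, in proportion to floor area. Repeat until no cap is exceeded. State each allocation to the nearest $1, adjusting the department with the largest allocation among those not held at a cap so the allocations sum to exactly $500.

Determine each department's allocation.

Total floor area = 20,482.
Proportional shares (ignoring caps): Receiving 192.68; Inspection 131.65; R&D 175.67.
Capped: Receiving ($100); remaining pool $400 reallocated over remaining floor area 12,589.
Remaining shares: Inspection 171.36 → $171; R&D 228.64 → $229.

Receiving: $100; Inspection: $171; R&D: $229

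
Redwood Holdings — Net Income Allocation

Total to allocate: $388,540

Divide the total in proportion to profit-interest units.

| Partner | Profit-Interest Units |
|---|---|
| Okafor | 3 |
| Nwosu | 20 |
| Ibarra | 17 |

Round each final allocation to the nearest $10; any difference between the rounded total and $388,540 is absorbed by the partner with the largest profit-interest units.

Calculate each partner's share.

Combined profit-interest units = 3 + 20 + 17 = 40.
Unrounded shares: Okafor 29,140.50; Nwosu 194,270.00; Ibarra 165,129.50.
At nearest $10: Okafor $29,140; Nwosu $194,270; Ibarra $165,130. Sum = $388,540.
No rounding difference to absorb.

Okafor: $29,140 | Nwosu: $194,270 | Ibarra: $165,130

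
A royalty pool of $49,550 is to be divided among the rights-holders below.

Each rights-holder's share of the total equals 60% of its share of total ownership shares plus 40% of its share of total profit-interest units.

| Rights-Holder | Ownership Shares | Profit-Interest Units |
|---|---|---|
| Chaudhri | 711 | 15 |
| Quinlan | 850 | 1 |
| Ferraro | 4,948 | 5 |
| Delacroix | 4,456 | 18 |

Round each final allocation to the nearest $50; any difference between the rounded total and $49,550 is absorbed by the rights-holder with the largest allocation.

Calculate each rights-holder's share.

Totals — ownership shares 10,965, profit-interest units 39.
Composite weights (60% ownership shares + 40% profit-interest units): Chaudhri 0.1928; Quinlan 0.0568; Ferraro 0.3220; Delacroix 0.4284.
Raw shares: Chaudhri 9,550.85; Quinlan 2,812.86; Ferraro 15,956.81; Delacroix 21,229.49.
Rounded to nearest $50: Chaudhri $9,550; Quinlan $2,800; Ferraro $15,950; Delacroix $21,250. Sum = $49,550.
No rounding difference to absorb.

Chaudhri: $9,550; Quinlan: $2,800; Ferraro: $15,950; Delacroix: $21,250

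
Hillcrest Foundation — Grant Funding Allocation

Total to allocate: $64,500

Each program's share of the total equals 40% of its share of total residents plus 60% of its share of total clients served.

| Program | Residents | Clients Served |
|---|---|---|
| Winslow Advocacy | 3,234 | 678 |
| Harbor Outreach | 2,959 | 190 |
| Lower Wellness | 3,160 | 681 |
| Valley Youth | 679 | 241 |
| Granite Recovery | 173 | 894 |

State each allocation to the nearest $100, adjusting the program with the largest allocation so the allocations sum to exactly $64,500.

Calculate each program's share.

Residents total 10,205; clients served total 2,684.
Blended shares (40% residents + 60% clients served): Winslow Advocacy 0.2783; Harbor Outreach 0.1585; Lower Wellness 0.2761; Valley Youth 0.0805; Granite Recovery 0.2066.
Proportional shares: Winslow Advocacy 17,952.04; Harbor Outreach 10,220.43; Lower Wellness 17,808.21; Valley Youth 5,191.55; Granite Recovery 13,327.76.
At nearest $100: Winslow Advocacy $18,000; Harbor Outreach $10,200; Lower Wellness $17,800; Valley Youth $5,200; Granite Recovery $13,300. Sum = $64,500.
No rounding difference to absorb.

Winslow Advocacy: $18,000; Harbor Outreach: $10,200; Lower Wellness: $17,800; Valley Youth: $5,200; Granite Recovery: $13,300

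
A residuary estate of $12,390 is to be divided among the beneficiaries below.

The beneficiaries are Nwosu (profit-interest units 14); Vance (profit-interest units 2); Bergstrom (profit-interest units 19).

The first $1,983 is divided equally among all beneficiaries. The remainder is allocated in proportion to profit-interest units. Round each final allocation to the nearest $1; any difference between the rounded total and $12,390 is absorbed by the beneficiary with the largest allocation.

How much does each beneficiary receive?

Equal tier: $1,983 ÷ 3 = $661 apiece.
Remainder $10,407 by profit-interest units (total 35): Nwosu 4,162.80 → $4,163; Vance 594.69 → $595; Bergstrom 5,649.51 → $5,650.
Rounding difference −$1 on remainder applied to Bergstrom.
Totals: Nwosu $661 + $4,163 = $4,824; Vance $661 + $595 = $1,256; Bergstrom $661 + $5,649 = $6,310.

Nwosu: $4,824 | Vance: $1,256 | Bergstrom: $6,310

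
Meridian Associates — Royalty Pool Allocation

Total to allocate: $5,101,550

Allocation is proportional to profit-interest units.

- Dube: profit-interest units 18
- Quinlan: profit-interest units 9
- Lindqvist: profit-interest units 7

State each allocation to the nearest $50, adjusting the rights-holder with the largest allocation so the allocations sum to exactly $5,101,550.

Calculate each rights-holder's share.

Dube: $2,700,850 | Quinlan: $1,350,400 | Lindqvist: $1,050,300

Total profit-interest units = 34.
Pro-rata amounts: Dube 18/34 × $5,101,550 = 2,700,820.59; Quinlan 9/34 × $5,101,550 = 1,350,410.29; Lindqvist 7/34 × $5,101,550 = 1,050,319.12.
Rounded to nearest $50: Dube $2,700,800; Quinlan $1,350,400; Lindqvist $1,050,300. Sum = $5,101,500.
Difference $5,101,550 − $5,101,500 = +$50 applied to largest allocation (Dube): Dube becomes $2,700,850.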